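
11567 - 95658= - 84091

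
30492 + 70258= 100750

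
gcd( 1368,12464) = 152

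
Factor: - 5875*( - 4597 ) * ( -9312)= - 251492676000 = - 2^5*3^1 * 5^3*47^1 * 97^1*4597^1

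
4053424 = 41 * 98864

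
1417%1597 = 1417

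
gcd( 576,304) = 16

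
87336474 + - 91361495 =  - 4025021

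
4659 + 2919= 7578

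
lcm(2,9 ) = 18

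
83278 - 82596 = 682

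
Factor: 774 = 2^1*3^2*43^1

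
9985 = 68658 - 58673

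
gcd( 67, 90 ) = 1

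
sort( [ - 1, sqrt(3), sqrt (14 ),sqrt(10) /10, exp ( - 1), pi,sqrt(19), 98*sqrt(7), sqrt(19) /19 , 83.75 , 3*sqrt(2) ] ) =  [ - 1,sqrt(19)/19, sqrt (10 ) /10, exp( - 1), sqrt(3), pi, sqrt(14), 3*sqrt( 2 ), sqrt( 19 ), 83.75, 98*sqrt( 7)]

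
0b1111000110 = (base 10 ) 966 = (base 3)1022210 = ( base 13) 594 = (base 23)1J0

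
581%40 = 21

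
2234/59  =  37 + 51/59 = 37.86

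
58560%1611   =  564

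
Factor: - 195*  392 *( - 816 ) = 62375040 = 2^7*3^2*5^1*7^2 * 13^1*17^1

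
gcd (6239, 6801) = 1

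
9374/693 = 9374/693 = 13.53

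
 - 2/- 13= 2/13 = 0.15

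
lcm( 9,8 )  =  72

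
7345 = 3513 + 3832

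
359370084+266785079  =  626155163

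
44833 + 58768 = 103601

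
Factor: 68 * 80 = 2^6*5^1 * 17^1 = 5440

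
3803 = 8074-4271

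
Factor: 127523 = 11^1*11593^1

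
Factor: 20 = 2^2 *5^1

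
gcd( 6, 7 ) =1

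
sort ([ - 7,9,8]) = [ - 7, 8, 9]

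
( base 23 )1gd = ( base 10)910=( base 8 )1616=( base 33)RJ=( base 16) 38e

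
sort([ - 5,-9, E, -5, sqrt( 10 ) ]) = [ - 9,-5, - 5, E,sqrt( 10 )] 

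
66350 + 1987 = 68337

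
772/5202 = 386/2601  =  0.15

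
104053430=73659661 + 30393769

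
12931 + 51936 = 64867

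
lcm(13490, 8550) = 607050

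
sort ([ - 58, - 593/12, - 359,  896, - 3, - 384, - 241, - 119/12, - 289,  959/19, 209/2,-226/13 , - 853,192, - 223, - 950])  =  [ - 950, - 853, - 384, - 359, - 289, -241, - 223, - 58 , - 593/12 , -226/13 ,-119/12,- 3, 959/19, 209/2, 192, 896 ] 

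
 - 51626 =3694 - 55320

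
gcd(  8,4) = 4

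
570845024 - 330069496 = 240775528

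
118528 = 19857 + 98671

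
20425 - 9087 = 11338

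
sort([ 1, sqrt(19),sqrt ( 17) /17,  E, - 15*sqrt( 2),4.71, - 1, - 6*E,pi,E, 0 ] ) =[ - 15*sqrt ( 2 ), - 6*E, - 1, 0, sqrt( 17 )/17,1, E, E, pi, sqrt( 19),4.71]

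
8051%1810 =811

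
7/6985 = 7/6985 = 0.00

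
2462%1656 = 806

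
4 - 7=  - 3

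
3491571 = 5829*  599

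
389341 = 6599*59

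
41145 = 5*8229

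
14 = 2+12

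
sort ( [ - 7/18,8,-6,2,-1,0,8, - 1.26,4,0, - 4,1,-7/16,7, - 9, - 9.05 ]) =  [ - 9.05 , - 9, - 6, - 4, - 1.26,-1,-7/16, - 7/18 , 0 , 0,1, 2,4,7, 8 , 8] 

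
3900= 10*390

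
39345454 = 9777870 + 29567584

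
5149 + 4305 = 9454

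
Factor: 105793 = 67^1*1579^1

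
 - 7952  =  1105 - 9057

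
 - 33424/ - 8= 4178 + 0/1 = 4178.00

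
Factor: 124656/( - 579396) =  - 196/911 = - 2^2*7^2*911^( - 1 )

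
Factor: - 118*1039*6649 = - 2^1 *59^1 * 61^1* 109^1 * 1039^1 =-815180698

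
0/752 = 0=0.00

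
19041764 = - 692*(- 27517)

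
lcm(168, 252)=504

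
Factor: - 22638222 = -2^1*3^2*151^1*8329^1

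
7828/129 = 60 + 88/129  =  60.68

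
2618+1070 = 3688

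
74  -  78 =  - 4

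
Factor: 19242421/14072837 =11^1 * 19^1*23^1 * 1279^( - 1) * 4003^1*11003^( - 1 ) 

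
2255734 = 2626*859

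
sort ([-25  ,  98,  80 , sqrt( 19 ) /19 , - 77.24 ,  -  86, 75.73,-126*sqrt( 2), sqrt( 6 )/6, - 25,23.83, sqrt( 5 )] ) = [  -  126 * sqrt ( 2),  -  86 , - 77.24, -25, - 25, sqrt( 19 ) /19,sqrt(6) /6,sqrt( 5 ) , 23.83,75.73,80 , 98]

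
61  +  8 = 69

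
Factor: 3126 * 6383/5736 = 2^( - 2 )*13^1*239^( - 1)*491^1*521^1 = 3325543/956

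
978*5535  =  5413230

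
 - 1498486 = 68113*( - 22)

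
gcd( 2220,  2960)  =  740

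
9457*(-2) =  - 18914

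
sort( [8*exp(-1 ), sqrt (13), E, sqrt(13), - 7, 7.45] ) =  [-7, E,8*exp( - 1), sqrt( 13)  ,  sqrt( 13), 7.45] 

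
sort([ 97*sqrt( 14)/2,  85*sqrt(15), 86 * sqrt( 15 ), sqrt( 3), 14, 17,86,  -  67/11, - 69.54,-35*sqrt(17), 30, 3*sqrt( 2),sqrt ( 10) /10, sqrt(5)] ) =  [ - 35 * sqrt ( 17), - 69.54, - 67/11,sqrt(10) /10,sqrt(3),sqrt( 5 ),3* sqrt ( 2 ), 14, 17, 30,86,97*sqrt (14 )/2,85*sqrt( 15), 86*sqrt (15)]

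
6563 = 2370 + 4193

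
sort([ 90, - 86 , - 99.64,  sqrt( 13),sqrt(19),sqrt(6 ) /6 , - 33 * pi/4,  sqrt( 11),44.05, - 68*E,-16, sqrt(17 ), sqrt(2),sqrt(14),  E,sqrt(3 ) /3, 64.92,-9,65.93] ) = [ - 68*E, - 99.64, - 86 , - 33*pi/4,  -  16, - 9, sqrt( 6) /6 , sqrt(3 ) /3,  sqrt( 2 ), E,sqrt( 11 ),sqrt( 13),  sqrt( 14 ),  sqrt(17)  ,  sqrt( 19),44.05, 64.92, 65.93,90 ] 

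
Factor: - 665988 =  - 2^2*3^1*19^1 * 23^1*127^1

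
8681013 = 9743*891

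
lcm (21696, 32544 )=65088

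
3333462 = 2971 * 1122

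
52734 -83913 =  - 31179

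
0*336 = 0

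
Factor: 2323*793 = 1842139=13^1*23^1 * 61^1*101^1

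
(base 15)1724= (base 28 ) 6a0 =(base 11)3821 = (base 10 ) 4984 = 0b1001101111000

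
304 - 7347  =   - 7043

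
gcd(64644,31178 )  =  2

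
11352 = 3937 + 7415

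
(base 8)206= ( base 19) 71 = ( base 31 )4a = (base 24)5E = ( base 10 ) 134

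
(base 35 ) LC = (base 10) 747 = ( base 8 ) 1353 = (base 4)23223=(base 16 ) 2eb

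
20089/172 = 116 +137/172 = 116.80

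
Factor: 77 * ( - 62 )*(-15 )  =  71610 = 2^1*3^1 * 5^1 *7^1*11^1 * 31^1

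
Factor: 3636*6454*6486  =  2^4*3^3*7^1*23^1*47^1*101^1*461^1 = 152205301584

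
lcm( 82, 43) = 3526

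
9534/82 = 4767/41 = 116.27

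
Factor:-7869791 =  - 7869791^1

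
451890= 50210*9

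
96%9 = 6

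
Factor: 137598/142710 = 5^( - 1)*17^1*19^1*67^( - 1 ) = 323/335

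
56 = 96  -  40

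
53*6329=335437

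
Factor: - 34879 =-13^1*2683^1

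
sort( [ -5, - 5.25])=[- 5.25, - 5]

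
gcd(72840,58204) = 4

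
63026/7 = 63026/7= 9003.71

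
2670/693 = 3 + 197/231 =3.85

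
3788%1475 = 838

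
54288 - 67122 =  - 12834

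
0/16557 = 0 = 0.00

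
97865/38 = 97865/38= 2575.39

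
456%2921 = 456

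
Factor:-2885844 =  - 2^2*3^1*13^2*1423^1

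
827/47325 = 827/47325=0.02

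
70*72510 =5075700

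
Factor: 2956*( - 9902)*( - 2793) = 2^3*3^1 * 7^2 *19^1*739^1 * 4951^1 = 81751981416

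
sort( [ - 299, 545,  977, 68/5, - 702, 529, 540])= [ - 702, - 299 , 68/5,529, 540,545, 977]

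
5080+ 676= 5756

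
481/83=481/83 = 5.80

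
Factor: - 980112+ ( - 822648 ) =-1802760= -2^3 * 3^1*5^1*83^1*181^1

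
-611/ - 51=611/51 =11.98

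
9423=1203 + 8220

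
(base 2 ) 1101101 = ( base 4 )1231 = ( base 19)5E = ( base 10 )109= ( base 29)3M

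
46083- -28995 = 75078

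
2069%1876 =193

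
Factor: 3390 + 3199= 11^1*599^1 = 6589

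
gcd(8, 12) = 4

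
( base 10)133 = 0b10000101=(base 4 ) 2011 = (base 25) 58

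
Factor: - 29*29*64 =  - 53824 = -2^6*29^2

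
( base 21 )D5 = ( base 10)278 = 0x116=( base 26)ai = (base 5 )2103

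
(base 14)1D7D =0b1010100011011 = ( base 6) 41003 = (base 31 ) 5J9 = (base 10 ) 5403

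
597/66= 9 + 1/22 = 9.05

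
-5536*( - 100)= 553600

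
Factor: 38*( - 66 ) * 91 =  - 2^2*3^1*7^1 *11^1*13^1*19^1 = -228228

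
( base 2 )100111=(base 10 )39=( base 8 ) 47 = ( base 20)1j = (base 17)25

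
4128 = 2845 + 1283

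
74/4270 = 37/2135=0.02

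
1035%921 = 114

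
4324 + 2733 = 7057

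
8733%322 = 39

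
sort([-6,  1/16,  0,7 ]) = [-6,0, 1/16,7 ]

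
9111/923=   9111/923 = 9.87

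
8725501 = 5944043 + 2781458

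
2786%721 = 623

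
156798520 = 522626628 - 365828108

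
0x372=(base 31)se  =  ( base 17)30f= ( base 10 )882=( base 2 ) 1101110010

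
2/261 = 2/261= 0.01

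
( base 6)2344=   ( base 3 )210001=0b1000111000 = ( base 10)568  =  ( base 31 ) IA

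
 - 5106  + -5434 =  - 10540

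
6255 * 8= 50040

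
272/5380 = 68/1345=0.05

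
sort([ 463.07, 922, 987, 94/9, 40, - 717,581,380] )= [ - 717,94/9, 40,  380 , 463.07,581,922,987]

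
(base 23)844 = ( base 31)4fj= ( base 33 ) 3w5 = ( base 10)4328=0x10e8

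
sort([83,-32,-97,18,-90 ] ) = [-97, -90, - 32, 18,83]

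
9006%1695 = 531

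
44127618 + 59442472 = 103570090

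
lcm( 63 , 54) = 378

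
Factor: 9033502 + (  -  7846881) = 1186621 = 1186621^1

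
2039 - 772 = 1267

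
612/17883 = 68/1987 = 0.03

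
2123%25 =23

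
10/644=5/322= 0.02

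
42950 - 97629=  - 54679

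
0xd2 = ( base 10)210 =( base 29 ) 77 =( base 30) 70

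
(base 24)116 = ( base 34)hs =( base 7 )1524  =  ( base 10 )606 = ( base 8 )1136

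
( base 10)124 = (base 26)4K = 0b1111100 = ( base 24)54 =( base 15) 84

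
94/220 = 47/110 = 0.43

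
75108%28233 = 18642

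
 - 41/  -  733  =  41/733 = 0.06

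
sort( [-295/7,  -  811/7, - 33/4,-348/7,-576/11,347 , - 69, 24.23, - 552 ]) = [ - 552,-811/7,-69, - 576/11,-348/7,-295/7, - 33/4, 24.23, 347 ] 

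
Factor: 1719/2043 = 191/227 = 191^1*227^(-1 )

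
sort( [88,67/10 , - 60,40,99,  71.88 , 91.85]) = [ - 60, 67/10, 40,71.88, 88, 91.85,99]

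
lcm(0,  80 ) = 0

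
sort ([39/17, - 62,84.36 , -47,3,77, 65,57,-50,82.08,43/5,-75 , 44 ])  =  [ - 75,-62, - 50, - 47,39/17,3, 43/5, 44,57,65, 77,  82.08, 84.36]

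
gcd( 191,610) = 1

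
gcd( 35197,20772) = 577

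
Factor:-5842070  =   - 2^1*5^1 * 13^1*44939^1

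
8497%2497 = 1006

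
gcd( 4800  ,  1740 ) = 60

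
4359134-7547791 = -3188657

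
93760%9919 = 4489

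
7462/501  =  14 + 448/501 = 14.89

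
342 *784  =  268128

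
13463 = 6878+6585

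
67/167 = 67/167= 0.40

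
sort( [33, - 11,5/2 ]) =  [  -  11, 5/2, 33]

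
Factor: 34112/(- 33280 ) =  - 2^(- 3)*5^(-1 )*41^1 = -41/40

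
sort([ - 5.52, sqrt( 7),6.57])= [-5.52, sqrt( 7 ), 6.57 ]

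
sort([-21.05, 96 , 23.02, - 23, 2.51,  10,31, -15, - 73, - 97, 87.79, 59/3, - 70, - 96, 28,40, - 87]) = [ - 97, - 96, - 87, - 73, - 70,  -  23, - 21.05, - 15, 2.51, 10,59/3, 23.02,28,31, 40, 87.79, 96 ]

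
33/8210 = 33/8210= 0.00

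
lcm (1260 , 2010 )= 84420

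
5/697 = 5/697 =0.01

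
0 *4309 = 0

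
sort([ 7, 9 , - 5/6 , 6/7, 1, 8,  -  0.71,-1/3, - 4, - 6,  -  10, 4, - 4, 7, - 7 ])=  [  -  10, - 7, - 6, -4,-4,-5/6, - 0.71,-1/3, 6/7, 1,4,7, 7,8,9]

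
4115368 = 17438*236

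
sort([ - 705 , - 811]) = [- 811, - 705] 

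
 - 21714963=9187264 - 30902227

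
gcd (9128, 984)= 8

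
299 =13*23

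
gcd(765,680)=85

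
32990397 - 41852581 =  - 8862184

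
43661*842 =36762562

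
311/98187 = 311/98187 = 0.00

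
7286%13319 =7286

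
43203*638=27563514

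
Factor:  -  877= -877^1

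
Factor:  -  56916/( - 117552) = 153/316= 2^(  -  2)*3^2*17^1 * 79^( - 1)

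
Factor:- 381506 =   -  2^1*190753^1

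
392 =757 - 365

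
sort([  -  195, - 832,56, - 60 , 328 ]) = [-832,-195, -60,56 , 328 ]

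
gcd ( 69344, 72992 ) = 32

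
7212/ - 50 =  - 3606/25 = - 144.24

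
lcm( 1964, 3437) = 13748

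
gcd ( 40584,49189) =1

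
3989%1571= 847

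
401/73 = 401/73= 5.49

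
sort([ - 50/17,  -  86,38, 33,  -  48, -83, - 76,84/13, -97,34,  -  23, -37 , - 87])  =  [ - 97, - 87,-86, - 83, - 76, - 48,- 37, - 23, - 50/17,84/13,33,34,38]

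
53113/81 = 655 + 58/81 = 655.72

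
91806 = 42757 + 49049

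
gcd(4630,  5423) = 1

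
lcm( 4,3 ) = 12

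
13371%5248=2875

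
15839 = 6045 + 9794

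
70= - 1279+1349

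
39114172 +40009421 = 79123593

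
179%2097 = 179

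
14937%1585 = 672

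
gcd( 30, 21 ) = 3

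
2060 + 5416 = 7476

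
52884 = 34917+17967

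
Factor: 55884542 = 2^1*7^1 *17^1*234809^1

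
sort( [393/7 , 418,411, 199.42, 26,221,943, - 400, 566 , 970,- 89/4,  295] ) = [ - 400, - 89/4,  26,393/7,199.42,221,295,411,418,566 , 943,970 ]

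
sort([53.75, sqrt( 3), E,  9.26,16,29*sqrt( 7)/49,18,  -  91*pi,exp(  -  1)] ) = [- 91*pi,exp( - 1),  29 * sqrt( 7)/49, sqrt( 3 ),E, 9.26,16,18,53.75] 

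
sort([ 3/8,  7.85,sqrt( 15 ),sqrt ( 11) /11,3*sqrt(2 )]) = [ sqrt(11)/11,3/8, sqrt( 15 ), 3*sqrt( 2),7.85 ]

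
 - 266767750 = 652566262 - 919334012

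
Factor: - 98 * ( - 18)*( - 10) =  - 17640= - 2^3 * 3^2 * 5^1*7^2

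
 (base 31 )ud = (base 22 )1kj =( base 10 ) 943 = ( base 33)sj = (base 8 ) 1657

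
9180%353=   2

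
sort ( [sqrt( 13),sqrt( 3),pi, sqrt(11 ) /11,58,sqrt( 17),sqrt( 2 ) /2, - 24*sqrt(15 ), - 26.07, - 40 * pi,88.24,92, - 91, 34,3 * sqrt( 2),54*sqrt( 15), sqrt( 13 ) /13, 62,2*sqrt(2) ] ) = [ - 40*pi, - 24*sqrt(15 ), - 91, - 26.07, sqrt (13)/13,sqrt( 11)/11,sqrt( 2)/2,sqrt( 3 ),2*sqrt (2) , pi,sqrt( 13 ),sqrt ( 17),3*sqrt(2),34, 58,62 , 88.24, 92,54*sqrt( 15)]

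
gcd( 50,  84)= 2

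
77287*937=72417919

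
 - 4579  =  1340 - 5919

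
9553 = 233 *41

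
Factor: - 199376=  - 2^4 * 17^1 * 733^1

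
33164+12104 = 45268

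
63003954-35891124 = 27112830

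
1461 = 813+648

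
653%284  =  85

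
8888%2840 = 368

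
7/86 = 7/86 = 0.08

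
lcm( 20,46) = 460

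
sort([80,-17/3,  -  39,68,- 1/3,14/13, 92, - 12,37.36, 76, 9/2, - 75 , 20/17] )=[-75, - 39, -12,-17/3, - 1/3,14/13, 20/17, 9/2, 37.36, 68, 76,  80, 92] 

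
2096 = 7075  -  4979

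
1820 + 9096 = 10916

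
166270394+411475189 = 577745583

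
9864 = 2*4932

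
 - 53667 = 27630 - 81297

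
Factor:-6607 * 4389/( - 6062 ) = 4142589/866 = 2^(  -  1)*3^1*11^1*19^1 * 433^( - 1 )*6607^1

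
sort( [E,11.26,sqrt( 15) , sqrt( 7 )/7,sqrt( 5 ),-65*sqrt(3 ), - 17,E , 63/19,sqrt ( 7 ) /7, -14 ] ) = [ - 65 * sqrt( 3 ),- 17, - 14, sqrt( 7 )/7, sqrt ( 7)/7, sqrt( 5 ),  E, E, 63/19, sqrt( 15), 11.26 ] 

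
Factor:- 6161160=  - 2^3*3^1 * 5^1*51343^1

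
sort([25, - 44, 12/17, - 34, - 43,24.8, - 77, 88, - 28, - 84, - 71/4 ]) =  [ - 84 ,  -  77, - 44 ,  -  43, - 34, - 28, - 71/4, 12/17,  24.8,25, 88 ]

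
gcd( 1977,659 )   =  659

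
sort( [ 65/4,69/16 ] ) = [ 69/16,65/4 ]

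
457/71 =6 + 31/71  =  6.44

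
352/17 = 352/17 = 20.71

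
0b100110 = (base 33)15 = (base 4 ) 212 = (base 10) 38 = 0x26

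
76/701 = 76/701 =0.11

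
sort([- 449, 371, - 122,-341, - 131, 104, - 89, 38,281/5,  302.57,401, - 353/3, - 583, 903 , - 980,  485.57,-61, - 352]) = [ - 980,-583, - 449,- 352, - 341,- 131,-122, - 353/3, - 89 , - 61,38, 281/5, 104, 302.57, 371, 401, 485.57,  903]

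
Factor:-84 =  - 2^2*3^1*7^1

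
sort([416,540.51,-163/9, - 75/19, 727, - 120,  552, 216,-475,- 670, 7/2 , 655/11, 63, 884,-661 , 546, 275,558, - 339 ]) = [ - 670,-661 ,-475, - 339,-120, - 163/9, - 75/19, 7/2 , 655/11, 63 , 216, 275, 416, 540.51,  546, 552,558 , 727, 884]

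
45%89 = 45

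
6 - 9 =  - 3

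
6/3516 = 1/586 = 0.00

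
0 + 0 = 0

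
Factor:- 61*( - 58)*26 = 2^2*13^1*29^1*61^1 = 91988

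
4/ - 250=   -  2/125 = - 0.02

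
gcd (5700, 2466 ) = 6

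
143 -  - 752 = 895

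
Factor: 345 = 3^1*5^1*23^1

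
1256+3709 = 4965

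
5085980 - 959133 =4126847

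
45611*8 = 364888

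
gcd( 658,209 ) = 1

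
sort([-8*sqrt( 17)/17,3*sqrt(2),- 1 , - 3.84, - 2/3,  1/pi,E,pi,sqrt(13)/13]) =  [ - 3.84,-8* sqrt( 17)/17,-1,-2/3,sqrt(13)/13, 1/pi,E,pi  ,  3*sqrt(2)]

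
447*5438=2430786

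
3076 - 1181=1895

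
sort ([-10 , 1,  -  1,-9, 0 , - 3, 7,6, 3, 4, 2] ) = [ - 10 ,-9 , - 3, - 1,0 , 1 , 2, 3, 4, 6, 7]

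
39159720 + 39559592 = 78719312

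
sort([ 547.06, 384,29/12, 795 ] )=[ 29/12,  384, 547.06, 795] 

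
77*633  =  48741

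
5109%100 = 9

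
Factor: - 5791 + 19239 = 2^3 * 41^2  =  13448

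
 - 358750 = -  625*574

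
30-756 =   -  726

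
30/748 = 15/374 = 0.04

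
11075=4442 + 6633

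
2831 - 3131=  - 300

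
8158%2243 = 1429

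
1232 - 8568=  - 7336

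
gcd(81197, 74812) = 1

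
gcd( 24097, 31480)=1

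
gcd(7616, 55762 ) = 14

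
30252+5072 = 35324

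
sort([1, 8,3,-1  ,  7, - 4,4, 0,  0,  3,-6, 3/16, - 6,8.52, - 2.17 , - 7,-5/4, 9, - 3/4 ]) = [ - 7, -6, - 6,-4,- 2.17, - 5/4, - 1, - 3/4, 0,0,3/16, 1,  3, 3,4,7,  8,8.52,9 ] 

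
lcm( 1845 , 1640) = 14760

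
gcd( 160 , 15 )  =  5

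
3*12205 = 36615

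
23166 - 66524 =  - 43358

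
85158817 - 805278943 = -720120126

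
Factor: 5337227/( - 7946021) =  - 7^2 * 17^ ( - 1 ) *149^( - 1)*3137^( - 1 )*108923^1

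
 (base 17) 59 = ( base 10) 94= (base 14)6a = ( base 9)114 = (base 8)136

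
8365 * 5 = 41825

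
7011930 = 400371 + 6611559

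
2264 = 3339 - 1075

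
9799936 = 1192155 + 8607781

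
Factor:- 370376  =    -  2^3*67^1*691^1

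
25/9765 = 5/1953= 0.00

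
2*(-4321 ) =-8642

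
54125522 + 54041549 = 108167071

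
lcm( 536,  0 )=0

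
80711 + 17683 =98394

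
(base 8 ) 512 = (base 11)280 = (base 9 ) 406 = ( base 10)330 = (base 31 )ak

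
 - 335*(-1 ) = 335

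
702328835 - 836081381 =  - 133752546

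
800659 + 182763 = 983422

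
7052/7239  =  7052/7239  =  0.97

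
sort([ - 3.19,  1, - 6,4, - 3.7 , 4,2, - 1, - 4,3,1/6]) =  [ - 6, - 4, - 3.7 ,- 3.19, - 1, 1/6 , 1, 2,3,4,4]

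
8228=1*8228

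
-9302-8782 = -18084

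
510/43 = 11 + 37/43 = 11.86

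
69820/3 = 23273  +  1/3 = 23273.33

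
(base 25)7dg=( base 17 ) g57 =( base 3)20110200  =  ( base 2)1001001101100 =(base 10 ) 4716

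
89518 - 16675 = 72843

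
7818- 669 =7149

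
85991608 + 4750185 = 90741793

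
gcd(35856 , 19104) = 48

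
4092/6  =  682=682.00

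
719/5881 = 719/5881 = 0.12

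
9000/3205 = 2+518/641 = 2.81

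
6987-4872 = 2115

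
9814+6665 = 16479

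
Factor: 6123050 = 2^1*5^2*151^1*811^1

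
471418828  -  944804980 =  - 473386152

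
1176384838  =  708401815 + 467983023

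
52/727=52/727 = 0.07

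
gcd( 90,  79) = 1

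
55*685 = 37675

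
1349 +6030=7379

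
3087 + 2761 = 5848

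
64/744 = 8/93 = 0.09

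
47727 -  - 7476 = 55203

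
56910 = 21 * 2710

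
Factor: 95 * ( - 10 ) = -2^1*5^2*19^1 = - 950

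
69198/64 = 34599/32 = 1081.22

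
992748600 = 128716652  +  864031948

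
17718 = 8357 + 9361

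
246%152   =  94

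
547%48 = 19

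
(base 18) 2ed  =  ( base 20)25D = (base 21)21a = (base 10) 913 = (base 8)1621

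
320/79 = 4  +  4/79 =4.05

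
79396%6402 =2572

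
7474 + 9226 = 16700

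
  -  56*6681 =  -  374136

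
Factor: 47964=2^2*3^1*7^1*571^1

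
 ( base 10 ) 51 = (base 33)1i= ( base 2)110011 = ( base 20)2B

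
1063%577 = 486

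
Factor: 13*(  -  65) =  - 845 = -5^1*13^2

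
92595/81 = 1143 + 4/27 = 1143.15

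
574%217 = 140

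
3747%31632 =3747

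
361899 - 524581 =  - 162682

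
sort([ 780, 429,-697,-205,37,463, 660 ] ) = [-697,-205,37, 429, 463,660 , 780]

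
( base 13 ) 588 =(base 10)957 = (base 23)1ie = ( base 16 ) 3bd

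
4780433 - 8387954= - 3607521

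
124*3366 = 417384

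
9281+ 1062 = 10343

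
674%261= 152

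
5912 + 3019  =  8931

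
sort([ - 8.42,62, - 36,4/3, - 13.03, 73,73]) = [ - 36, - 13.03,-8.42,4/3,  62, 73, 73] 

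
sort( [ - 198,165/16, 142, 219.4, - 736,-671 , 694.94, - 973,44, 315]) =[-973 , - 736 , - 671, - 198,  165/16, 44,142,219.4, 315,694.94]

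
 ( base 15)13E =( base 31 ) 95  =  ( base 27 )ae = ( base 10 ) 284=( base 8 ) 434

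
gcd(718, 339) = 1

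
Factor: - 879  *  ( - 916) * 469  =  2^2*3^1*7^1 * 67^1*229^1 * 293^1 = 377621916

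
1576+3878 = 5454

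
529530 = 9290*57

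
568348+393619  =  961967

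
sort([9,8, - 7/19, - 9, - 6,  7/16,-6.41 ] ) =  [ - 9,-6.41, - 6,  -  7/19,7/16,8,9 ]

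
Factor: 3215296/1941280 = 100478/60665  =  2^1*5^( - 1)*7^1*11^( - 1 ) * 1103^( - 1 )*7177^1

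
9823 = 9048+775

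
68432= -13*( - 5264)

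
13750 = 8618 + 5132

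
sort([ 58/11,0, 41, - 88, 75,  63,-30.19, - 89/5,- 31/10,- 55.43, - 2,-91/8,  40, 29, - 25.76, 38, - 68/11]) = [-88  , - 55.43 , - 30.19, - 25.76,-89/5,  -  91/8,- 68/11, - 31/10,-2 , 0, 58/11, 29, 38, 40,41 , 63,75]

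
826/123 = 6 + 88/123 = 6.72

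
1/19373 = 1/19373= 0.00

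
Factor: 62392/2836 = 22= 2^1*11^1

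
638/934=319/467  =  0.68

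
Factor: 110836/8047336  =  2519/182894 =2^( - 1)*11^1*19^( - 1 )*229^1*4813^( - 1) 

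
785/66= 785/66 = 11.89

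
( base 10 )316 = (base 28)b8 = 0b100111100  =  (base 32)9S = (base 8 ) 474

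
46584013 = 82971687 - 36387674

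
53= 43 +10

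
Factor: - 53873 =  - 17^1*3169^1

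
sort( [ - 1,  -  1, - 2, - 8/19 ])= [  -  2,  -  1,-1, - 8/19]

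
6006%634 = 300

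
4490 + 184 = 4674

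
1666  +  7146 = 8812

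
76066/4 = 38033/2  =  19016.50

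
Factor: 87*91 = 3^1 * 7^1*13^1*29^1 = 7917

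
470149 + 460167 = 930316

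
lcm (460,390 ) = 17940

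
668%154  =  52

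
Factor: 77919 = 3^1*19^1*1367^1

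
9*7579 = 68211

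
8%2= 0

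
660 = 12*55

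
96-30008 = -29912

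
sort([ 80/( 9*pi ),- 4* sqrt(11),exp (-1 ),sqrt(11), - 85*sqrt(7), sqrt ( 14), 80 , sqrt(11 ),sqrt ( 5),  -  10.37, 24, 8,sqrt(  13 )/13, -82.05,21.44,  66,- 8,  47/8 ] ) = [ - 85*sqrt(  7 ), - 82.05, - 4*sqrt (11 ),-10.37, - 8,  sqrt(13 )/13, exp( - 1 ),sqrt(5),80/( 9 * pi ),  sqrt(11),sqrt(11),sqrt( 14 ), 47/8,8 , 21.44,24, 66, 80 ]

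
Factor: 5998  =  2^1*2999^1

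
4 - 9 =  - 5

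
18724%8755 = 1214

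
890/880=1+1/88 = 1.01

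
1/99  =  1/99 =0.01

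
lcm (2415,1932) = 9660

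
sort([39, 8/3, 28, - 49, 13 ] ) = [ - 49,8/3, 13, 28, 39] 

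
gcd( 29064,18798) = 6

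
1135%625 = 510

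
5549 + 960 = 6509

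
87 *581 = 50547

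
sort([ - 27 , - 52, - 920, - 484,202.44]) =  [ - 920,- 484 ,-52,- 27, 202.44 ] 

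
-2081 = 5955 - 8036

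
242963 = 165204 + 77759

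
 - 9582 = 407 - 9989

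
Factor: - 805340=-2^2*5^1 *67^1 * 601^1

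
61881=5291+56590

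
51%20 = 11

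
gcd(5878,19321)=1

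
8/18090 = 4/9045 = 0.00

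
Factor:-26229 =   -  3^1* 7^1*1249^1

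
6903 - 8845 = -1942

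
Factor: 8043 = 3^1*7^1*383^1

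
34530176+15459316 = 49989492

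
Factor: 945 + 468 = 1413 = 3^2*157^1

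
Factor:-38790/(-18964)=45/22 = 2^( - 1)*3^2*5^1 * 11^(- 1) 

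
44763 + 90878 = 135641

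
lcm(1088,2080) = 70720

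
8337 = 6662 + 1675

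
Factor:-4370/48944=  -5/56 = - 2^( - 3)*5^1*7^ (-1) 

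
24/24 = 1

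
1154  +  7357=8511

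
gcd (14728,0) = 14728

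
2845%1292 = 261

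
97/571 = 97/571 = 0.17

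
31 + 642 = 673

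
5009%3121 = 1888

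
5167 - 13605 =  - 8438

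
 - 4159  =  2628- 6787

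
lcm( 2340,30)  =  2340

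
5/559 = 5/559 = 0.01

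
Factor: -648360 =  - 2^3*3^2*5^1 *1801^1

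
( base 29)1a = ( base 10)39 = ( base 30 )19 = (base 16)27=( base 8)47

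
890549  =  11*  80959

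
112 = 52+60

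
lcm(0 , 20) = 0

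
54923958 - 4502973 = 50420985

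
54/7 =54/7 = 7.71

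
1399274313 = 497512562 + 901761751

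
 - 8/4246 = - 1 + 2119/2123=- 0.00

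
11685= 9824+1861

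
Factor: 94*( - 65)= -6110 = - 2^1 * 5^1 * 13^1 * 47^1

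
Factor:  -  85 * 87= - 7395 = - 3^1 *5^1*17^1*29^1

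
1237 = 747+490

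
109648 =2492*44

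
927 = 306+621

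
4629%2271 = 87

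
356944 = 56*6374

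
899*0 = 0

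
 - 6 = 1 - 7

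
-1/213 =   -  1 + 212/213  =  - 0.00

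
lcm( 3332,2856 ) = 19992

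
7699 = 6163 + 1536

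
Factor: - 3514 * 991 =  - 2^1 * 7^1* 251^1 * 991^1 = -3482374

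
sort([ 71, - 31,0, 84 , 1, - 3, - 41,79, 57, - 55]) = [ - 55, - 41,-31,- 3,0, 1,57, 71,79,84 ] 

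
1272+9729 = 11001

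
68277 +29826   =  98103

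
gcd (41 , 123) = 41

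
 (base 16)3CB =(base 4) 33023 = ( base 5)12341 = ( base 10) 971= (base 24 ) 1GB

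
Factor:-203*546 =-2^1*3^1 * 7^2 * 13^1*29^1 = -110838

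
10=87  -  77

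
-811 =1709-2520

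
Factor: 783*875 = 685125   =  3^3*5^3*7^1*29^1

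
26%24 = 2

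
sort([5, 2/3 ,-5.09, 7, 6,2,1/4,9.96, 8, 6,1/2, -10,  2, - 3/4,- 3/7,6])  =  [- 10, -5.09  ,-3/4 , - 3/7 , 1/4, 1/2,2/3,  2,2 , 5,6,6,6,7,8, 9.96 ]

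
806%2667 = 806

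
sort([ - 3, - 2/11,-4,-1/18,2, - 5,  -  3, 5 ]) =[-5, - 4, - 3, - 3, -2/11,-1/18, 2, 5 ]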